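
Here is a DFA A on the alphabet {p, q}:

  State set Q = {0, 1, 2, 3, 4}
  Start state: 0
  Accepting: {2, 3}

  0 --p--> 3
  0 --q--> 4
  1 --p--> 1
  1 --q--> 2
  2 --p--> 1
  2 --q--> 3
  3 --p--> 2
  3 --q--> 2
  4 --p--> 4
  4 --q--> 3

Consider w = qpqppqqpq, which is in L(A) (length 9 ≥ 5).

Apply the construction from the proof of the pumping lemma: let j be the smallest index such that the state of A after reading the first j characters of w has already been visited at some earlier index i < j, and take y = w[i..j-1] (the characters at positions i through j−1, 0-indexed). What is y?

State sequence: 0 -q-> 4 -p-> 4 -q-> 3 -p-> 2 -p-> 1 -q-> 2 -q-> 3 -p-> 2 -q-> 3
First repeat at step 2: 4 was already visited.

So i = 1, j = 2, giving x = w[0:1] = q, y = w[1:2] = p, z = w[2:9] = qppqqpq.
Check: |xy| = 2 ≤ 5 and |y| = 1 ≥ 1. Reading y takes A from 4 back to 4, so every xyⁱz is accepted.
The DFA has 5 states, so the proof of the pumping lemma guarantees a repeated state among the first 5+1 visited; the segment between the two visits is the pumpable y.

p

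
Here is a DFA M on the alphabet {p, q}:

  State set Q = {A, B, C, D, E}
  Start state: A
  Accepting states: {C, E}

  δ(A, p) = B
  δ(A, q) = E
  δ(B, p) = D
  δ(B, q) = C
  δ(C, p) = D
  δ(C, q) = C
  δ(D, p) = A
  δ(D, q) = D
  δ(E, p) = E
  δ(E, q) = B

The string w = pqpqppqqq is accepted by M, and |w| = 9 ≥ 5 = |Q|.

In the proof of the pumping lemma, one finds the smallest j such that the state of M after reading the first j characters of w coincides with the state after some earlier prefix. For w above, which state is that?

State sequence: A -p-> B -q-> C -p-> D -q-> D -p-> A -p-> B -q-> C -q-> C -q-> C
First repeat at step 4: D was already visited.

The earliest repeat is at step j = 4: M is in D, which it already visited at step i = 3.
With |Q| = 5, pigeonhole forces a state repeat no later than step 5; the substring read between the first and second visits to that state can be pumped.

D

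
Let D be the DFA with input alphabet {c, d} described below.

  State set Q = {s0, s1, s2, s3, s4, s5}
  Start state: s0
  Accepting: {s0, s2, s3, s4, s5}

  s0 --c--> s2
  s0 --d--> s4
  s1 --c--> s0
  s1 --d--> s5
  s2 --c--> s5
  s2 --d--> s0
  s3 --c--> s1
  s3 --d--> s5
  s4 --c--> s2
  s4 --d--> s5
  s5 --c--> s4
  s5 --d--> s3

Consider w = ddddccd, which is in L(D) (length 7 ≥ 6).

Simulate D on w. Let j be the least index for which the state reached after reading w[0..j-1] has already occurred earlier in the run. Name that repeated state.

State sequence: s0 -d-> s4 -d-> s5 -d-> s3 -d-> s5 -c-> s4 -c-> s2 -d-> s0
First repeat at step 4: s5 was already visited.

The earliest repeat is at step j = 4: D is in s5, which it already visited at step i = 2.

s5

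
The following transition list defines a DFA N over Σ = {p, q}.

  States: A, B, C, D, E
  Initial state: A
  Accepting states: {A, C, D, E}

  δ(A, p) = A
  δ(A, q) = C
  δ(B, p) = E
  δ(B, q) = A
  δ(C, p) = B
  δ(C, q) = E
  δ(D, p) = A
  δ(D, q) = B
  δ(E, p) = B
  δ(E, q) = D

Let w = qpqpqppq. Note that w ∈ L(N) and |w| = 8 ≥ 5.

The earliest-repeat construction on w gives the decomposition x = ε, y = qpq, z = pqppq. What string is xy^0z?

xy⁰z = xz = ε·pqppq = pqppq.
Reading y = qpq takes N from A back to A, so after x the machine is still in A, and z then leads to the accepting state D. Hence pqppq ∈ L(N).

pqppq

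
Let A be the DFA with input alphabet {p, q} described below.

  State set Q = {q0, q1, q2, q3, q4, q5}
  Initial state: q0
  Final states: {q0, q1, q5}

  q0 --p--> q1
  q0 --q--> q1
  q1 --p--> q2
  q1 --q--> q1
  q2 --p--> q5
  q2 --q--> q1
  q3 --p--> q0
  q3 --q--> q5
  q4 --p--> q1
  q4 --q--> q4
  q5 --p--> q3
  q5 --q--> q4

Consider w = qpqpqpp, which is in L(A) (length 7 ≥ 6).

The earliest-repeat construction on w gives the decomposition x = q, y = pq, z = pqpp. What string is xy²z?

xy^2z = q·pq·pq·pqpp = qpqpqpqpp.
Reading y = pq takes A from q1 back to q1, so after x·y·y the machine is still in q1, and z then leads to the accepting state q5. Hence qpqpqpqpp ∈ L(A).

qpqpqpqpp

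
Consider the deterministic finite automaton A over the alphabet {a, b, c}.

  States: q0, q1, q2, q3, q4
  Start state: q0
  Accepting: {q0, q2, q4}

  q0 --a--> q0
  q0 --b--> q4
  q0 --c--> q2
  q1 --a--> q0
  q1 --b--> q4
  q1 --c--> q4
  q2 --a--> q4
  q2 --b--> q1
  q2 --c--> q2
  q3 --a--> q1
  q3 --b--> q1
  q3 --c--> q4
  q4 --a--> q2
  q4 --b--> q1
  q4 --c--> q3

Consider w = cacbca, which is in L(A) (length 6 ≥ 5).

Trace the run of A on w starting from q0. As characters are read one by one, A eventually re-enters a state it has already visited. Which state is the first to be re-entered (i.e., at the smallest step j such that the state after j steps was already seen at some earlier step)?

Run of A on w = c a c b c a:
  step 0: q0  (start)
  step 1: q2  (read c: q0→q2)
  step 2: q4  (read a: q2→q4)
  step 3: q3  (read c: q4→q3)
  step 4: q1  (read b: q3→q1)
  step 5: q4  (read c: q1→q4)   ← first repeat (q4 seen earlier)
  step 6: q2  (read a: q4→q2)

The earliest repeat is at step j = 5: A is in q4, which it already visited at step i = 2.
Pumping length from the standard proof: p = 5 (the number of states). The repeated state found above gives |xy| = j ≤ 5 and |y| = j − i ≥ 1.

q4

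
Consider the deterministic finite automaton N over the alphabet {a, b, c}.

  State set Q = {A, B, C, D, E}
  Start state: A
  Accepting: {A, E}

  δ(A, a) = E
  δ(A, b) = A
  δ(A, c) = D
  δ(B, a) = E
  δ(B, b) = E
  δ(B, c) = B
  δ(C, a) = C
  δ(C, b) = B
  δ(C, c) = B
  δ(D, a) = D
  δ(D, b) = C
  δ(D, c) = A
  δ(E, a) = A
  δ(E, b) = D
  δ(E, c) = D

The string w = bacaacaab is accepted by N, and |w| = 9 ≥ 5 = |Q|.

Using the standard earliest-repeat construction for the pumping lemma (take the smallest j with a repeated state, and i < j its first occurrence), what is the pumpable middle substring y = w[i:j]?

State sequence: A -b-> A -a-> E -c-> D -a-> D -a-> D -c-> A -a-> E -a-> A -b-> A
First repeat at step 1: A was already visited.

So i = 0, j = 1, giving x = w[0:0] = ε, y = w[0:1] = b, z = w[1:9] = acaacaab.
Check: |xy| = 1 ≤ 5 and |y| = 1 ≥ 1. Reading y takes N from A back to A, so every xyⁱz is accepted.
With |Q| = 5, pigeonhole forces a state repeat no later than step 5; the substring read between the first and second visits to that state can be pumped.

b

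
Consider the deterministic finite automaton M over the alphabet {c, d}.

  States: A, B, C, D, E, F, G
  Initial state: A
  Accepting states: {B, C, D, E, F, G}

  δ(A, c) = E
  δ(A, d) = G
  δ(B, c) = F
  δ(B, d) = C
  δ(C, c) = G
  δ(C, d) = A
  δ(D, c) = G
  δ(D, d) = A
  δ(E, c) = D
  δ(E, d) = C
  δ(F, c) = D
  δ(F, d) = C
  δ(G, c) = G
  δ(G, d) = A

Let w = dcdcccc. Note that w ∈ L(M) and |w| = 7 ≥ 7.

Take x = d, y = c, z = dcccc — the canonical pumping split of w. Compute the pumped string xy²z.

xy^2z = d·c·c·dcccc = dccdcccc.
Reading y = c takes M from G back to G, so after x·y·y the machine is still in G, and z then leads to the accepting state G. Hence dccdcccc ∈ L(M).

dccdcccc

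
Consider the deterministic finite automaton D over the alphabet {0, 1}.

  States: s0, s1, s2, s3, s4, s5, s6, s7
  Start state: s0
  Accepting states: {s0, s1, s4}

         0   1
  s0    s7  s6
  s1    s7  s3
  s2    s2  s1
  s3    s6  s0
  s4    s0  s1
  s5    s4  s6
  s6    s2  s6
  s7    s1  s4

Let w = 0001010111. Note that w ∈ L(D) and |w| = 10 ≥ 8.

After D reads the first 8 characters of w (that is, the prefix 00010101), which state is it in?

s1

Run of D on the first 8 characters of w = 0 0 0 1 0 1 0 1:
  step 0: s0  (start)
  step 1: s7  (read 0: s0→s7)
  step 2: s1  (read 0: s7→s1)
  step 3: s7  (read 0: s1→s7)
  step 4: s4  (read 1: s7→s4)
  step 5: s0  (read 0: s4→s0)
  step 6: s6  (read 1: s0→s6)
  step 7: s2  (read 0: s6→s2)
  step 8: s1  (read 1: s2→s1)

After reading 8 characters, D is in state s1.
(This kind of state-tracing is the core of the pumping-lemma construction: with 8 states, pigeonhole forces a repeat within the first 8 steps.)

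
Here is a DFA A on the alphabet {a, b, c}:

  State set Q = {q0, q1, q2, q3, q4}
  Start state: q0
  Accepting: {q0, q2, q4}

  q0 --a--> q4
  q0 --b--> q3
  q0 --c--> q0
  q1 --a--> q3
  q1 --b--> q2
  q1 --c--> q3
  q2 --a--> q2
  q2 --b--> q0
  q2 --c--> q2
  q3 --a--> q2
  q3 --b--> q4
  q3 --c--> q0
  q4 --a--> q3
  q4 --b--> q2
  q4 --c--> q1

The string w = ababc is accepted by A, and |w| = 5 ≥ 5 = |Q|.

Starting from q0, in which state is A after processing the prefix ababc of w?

q0

State sequence: q0 -a-> q4 -b-> q2 -a-> q2 -b-> q0 -c-> q0

After reading 5 characters, A is in state q0.
(This kind of state-tracing is the core of the pumping-lemma construction: with 5 states, pigeonhole forces a repeat within the first 5 steps.)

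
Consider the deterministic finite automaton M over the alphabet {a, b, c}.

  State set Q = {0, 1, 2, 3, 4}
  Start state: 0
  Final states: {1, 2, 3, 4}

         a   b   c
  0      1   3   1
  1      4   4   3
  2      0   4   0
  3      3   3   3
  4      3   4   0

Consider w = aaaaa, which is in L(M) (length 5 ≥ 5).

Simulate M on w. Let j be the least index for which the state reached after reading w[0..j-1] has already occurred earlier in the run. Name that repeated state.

3

Run of M on w = a a a a a:
  step 0: 0  (start)
  step 1: 1  (read a: 0→1)
  step 2: 4  (read a: 1→4)
  step 3: 3  (read a: 4→3)
  step 4: 3  (read a: 3→3)   ← first repeat (3 seen earlier)
  step 5: 3  (read a: 3→3)

The earliest repeat is at step j = 4: M is in 3, which it already visited at step i = 3.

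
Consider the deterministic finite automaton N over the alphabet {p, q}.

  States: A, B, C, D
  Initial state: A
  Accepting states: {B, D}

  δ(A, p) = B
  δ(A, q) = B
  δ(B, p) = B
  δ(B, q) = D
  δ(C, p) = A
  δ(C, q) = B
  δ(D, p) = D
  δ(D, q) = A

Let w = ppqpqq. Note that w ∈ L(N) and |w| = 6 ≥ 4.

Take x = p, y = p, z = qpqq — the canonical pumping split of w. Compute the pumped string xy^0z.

pqpqq

xy⁰z = xz = p·qpqq = pqpqq.
Reading y = p takes N from B back to B, so after x the machine is still in B, and z then leads to the accepting state B. Hence pqpqq ∈ L(N).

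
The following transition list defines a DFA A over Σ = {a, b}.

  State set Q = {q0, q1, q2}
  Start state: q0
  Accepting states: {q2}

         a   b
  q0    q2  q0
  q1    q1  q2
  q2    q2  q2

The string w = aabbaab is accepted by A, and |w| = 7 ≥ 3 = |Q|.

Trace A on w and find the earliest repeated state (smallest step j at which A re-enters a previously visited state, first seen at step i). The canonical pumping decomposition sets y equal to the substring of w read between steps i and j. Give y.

a

Run of A on w = a a b b a a b:
  step 0: q0  (start)
  step 1: q2  (read a: q0→q2)
  step 2: q2  (read a: q2→q2)   ← first repeat (q2 seen earlier)
  step 3: q2  (read b: q2→q2)
  step 4: q2  (read b: q2→q2)
  step 5: q2  (read a: q2→q2)
  step 6: q2  (read a: q2→q2)
  step 7: q2  (read b: q2→q2)

So i = 1, j = 2, giving x = w[0:1] = a, y = w[1:2] = a, z = w[2:7] = bbaab.
Check: |xy| = 2 ≤ 3 and |y| = 1 ≥ 1. Reading y takes A from q2 back to q2, so every xyⁱz is accepted.
The DFA has 3 states, so the proof of the pumping lemma guarantees a repeated state among the first 3+1 visited; the segment between the two visits is the pumpable y.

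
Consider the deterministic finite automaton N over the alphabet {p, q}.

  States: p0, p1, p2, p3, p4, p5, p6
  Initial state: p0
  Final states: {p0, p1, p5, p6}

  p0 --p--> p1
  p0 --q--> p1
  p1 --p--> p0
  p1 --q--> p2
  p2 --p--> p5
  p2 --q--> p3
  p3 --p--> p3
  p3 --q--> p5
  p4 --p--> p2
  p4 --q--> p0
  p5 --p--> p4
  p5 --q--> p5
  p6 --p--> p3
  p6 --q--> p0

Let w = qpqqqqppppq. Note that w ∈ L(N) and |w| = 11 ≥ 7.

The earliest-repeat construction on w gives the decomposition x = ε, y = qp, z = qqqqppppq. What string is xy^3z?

xy^3z = ε·qp·qp·qp·qqqqppppq = qpqpqpqqqqppppq.
Reading y = qp takes N from p0 back to p0, so after x·y·y·y the machine is still in p0, and z then leads to the accepting state p0. Hence qpqpqpqqqqppppq ∈ L(N).

qpqpqpqqqqppppq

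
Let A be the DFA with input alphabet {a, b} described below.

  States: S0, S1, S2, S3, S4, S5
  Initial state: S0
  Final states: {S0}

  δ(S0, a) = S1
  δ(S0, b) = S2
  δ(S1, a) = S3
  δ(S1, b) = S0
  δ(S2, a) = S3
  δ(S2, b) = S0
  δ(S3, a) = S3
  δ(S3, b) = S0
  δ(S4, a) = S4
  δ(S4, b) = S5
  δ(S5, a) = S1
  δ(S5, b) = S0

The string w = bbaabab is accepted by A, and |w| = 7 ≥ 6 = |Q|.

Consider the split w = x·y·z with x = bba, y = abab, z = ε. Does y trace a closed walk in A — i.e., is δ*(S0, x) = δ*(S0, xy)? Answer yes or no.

no

State sequence: S0 -b-> S2 -b-> S0 -a-> S1 -a-> S3 -b-> S0 -a-> S1 -b-> S0

After x (step 3): S1. After xy (step 7): S0.
They differ (S1 ≠ S0), so y is not a cycle from the state after x; this split is not the one the pumping-lemma construction produces, and pumping y need not keep the string in L(A).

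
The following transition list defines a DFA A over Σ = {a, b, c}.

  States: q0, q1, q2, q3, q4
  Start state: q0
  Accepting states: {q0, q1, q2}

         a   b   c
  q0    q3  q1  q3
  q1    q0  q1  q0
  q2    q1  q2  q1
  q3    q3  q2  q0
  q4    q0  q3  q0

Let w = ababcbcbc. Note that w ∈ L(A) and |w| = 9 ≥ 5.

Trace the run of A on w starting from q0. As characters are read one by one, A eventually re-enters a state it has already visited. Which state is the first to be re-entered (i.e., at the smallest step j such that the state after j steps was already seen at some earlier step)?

q1

State sequence: q0 -a-> q3 -b-> q2 -a-> q1 -b-> q1 -c-> q0 -b-> q1 -c-> q0 -b-> q1 -c-> q0
First repeat at step 4: q1 was already visited.

The earliest repeat is at step j = 4: A is in q1, which it already visited at step i = 3.
With |Q| = 5, pigeonhole forces a state repeat no later than step 5; the substring read between the first and second visits to that state can be pumped.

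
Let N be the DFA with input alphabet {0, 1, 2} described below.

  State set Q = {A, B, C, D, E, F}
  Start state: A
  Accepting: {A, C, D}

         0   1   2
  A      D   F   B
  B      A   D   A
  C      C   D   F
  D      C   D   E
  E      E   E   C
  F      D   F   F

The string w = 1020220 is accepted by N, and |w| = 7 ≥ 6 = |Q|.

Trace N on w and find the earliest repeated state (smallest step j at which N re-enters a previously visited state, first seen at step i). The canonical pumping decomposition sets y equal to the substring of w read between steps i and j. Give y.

0

State sequence: A -1-> F -0-> D -2-> E -0-> E -2-> C -2-> F -0-> D
First repeat at step 4: E was already visited.

So i = 3, j = 4, giving x = w[0:3] = 102, y = w[3:4] = 0, z = w[4:7] = 220.
Check: |xy| = 4 ≤ 6 and |y| = 1 ≥ 1. Reading y takes N from E back to E, so every xyⁱz is accepted.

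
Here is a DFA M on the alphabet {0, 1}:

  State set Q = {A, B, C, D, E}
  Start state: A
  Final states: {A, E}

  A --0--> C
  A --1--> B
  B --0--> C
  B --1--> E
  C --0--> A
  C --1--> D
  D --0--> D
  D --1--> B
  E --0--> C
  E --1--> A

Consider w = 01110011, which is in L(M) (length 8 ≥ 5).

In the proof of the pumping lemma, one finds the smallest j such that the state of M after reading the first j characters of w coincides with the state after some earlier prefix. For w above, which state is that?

C

Run of M on w = 0 1 1 1 0 0 1 1:
  step 0: A  (start)
  step 1: C  (read 0: A→C)
  step 2: D  (read 1: C→D)
  step 3: B  (read 1: D→B)
  step 4: E  (read 1: B→E)
  step 5: C  (read 0: E→C)   ← first repeat (C seen earlier)
  step 6: A  (read 0: C→A)
  step 7: B  (read 1: A→B)
  step 8: E  (read 1: B→E)

The earliest repeat is at step j = 5: M is in C, which it already visited at step i = 1.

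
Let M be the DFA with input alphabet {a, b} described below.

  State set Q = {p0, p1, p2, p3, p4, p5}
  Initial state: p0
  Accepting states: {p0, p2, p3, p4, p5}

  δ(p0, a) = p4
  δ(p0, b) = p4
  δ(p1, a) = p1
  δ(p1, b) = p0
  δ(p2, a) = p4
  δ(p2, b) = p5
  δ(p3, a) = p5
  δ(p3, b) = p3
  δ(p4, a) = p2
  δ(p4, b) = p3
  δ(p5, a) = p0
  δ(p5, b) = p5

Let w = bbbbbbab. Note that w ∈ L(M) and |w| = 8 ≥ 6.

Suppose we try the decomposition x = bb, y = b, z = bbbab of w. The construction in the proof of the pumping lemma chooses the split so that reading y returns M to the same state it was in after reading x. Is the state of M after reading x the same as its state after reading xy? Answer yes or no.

yes

Run of M on the first 3 characters of w = b b b:
  step 0: p0  (start)
  step 1: p4  (read b: p0→p4)
  step 2: p3  (read b: p4→p3)
  step 3: p3  (read b: p3→p3)

After x (step 2): p3. After xy (step 3): p3.
They match, so y = b drives M around a cycle from p3 back to itself; pumping y any number of times keeps M in p3 before reading z, and xyⁱz ∈ L(M) for every i ≥ 0.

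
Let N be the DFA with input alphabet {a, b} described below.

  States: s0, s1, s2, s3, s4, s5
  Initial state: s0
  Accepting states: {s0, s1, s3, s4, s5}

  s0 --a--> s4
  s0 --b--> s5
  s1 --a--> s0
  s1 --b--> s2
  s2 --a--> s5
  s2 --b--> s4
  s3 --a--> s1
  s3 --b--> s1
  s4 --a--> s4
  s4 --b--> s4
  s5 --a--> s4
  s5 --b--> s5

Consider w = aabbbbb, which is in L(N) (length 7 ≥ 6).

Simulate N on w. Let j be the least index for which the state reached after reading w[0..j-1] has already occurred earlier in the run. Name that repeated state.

Run of N on w = a a b b b b b:
  step 0: s0  (start)
  step 1: s4  (read a: s0→s4)
  step 2: s4  (read a: s4→s4)   ← first repeat (s4 seen earlier)
  step 3: s4  (read b: s4→s4)
  step 4: s4  (read b: s4→s4)
  step 5: s4  (read b: s4→s4)
  step 6: s4  (read b: s4→s4)
  step 7: s4  (read b: s4→s4)

The earliest repeat is at step j = 2: N is in s4, which it already visited at step i = 1.
Pumping length from the standard proof: p = 6 (the number of states). The repeated state found above gives |xy| = j ≤ 6 and |y| = j − i ≥ 1.

s4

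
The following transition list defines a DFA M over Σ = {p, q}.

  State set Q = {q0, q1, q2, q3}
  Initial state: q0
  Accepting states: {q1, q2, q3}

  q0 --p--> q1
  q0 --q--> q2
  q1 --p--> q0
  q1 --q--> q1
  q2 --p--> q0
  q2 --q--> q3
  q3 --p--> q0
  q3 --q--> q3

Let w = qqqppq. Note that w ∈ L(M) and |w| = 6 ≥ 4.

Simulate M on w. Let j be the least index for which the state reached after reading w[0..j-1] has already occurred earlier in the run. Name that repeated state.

q3

State sequence: q0 -q-> q2 -q-> q3 -q-> q3 -p-> q0 -p-> q1 -q-> q1
First repeat at step 3: q3 was already visited.

The earliest repeat is at step j = 3: M is in q3, which it already visited at step i = 2.
Pumping length from the standard proof: p = 4 (the number of states). The repeated state found above gives |xy| = j ≤ 4 and |y| = j − i ≥ 1.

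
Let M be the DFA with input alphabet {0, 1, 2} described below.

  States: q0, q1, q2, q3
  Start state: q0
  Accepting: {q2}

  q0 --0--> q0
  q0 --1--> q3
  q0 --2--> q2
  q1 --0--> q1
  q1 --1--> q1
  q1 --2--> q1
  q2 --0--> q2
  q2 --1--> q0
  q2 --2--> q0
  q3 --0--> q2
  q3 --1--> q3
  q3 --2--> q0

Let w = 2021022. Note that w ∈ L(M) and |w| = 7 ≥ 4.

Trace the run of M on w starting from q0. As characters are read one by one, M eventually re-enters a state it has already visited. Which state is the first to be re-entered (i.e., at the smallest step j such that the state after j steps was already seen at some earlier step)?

q2

State sequence: q0 -2-> q2 -0-> q2 -2-> q0 -1-> q3 -0-> q2 -2-> q0 -2-> q2
First repeat at step 2: q2 was already visited.

The earliest repeat is at step j = 2: M is in q2, which it already visited at step i = 1.
Since M has 4 states, any run of length ≥ 4 visits 4+1 states, so by pigeonhole some state repeats within the first 4 steps — that repeat gives the pumpable loop.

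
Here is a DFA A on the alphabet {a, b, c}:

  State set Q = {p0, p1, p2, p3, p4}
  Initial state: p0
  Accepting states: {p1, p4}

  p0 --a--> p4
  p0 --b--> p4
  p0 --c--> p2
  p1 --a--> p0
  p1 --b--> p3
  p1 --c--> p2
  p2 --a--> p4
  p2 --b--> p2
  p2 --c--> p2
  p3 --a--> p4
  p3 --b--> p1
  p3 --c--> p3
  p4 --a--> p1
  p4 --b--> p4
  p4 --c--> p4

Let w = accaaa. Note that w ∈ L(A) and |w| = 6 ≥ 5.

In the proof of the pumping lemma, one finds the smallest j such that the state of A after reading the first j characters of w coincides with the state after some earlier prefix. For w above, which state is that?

p4

Run of A on w = a c c a a a:
  step 0: p0  (start)
  step 1: p4  (read a: p0→p4)
  step 2: p4  (read c: p4→p4)   ← first repeat (p4 seen earlier)
  step 3: p4  (read c: p4→p4)
  step 4: p1  (read a: p4→p1)
  step 5: p0  (read a: p1→p0)
  step 6: p4  (read a: p0→p4)

The earliest repeat is at step j = 2: A is in p4, which it already visited at step i = 1.
The DFA has 5 states, so the proof of the pumping lemma guarantees a repeated state among the first 5+1 visited; the segment between the two visits is the pumpable y.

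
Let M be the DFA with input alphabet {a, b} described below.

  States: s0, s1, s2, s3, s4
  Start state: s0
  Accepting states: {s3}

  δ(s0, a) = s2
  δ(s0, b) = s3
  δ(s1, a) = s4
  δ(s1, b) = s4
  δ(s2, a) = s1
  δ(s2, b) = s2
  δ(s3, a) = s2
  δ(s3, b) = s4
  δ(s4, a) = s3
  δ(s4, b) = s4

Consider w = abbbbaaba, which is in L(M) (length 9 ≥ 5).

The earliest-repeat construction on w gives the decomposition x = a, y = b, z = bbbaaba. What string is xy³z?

abbbbbbaaba

xy^3z = a·b·b·b·bbbaaba = abbbbbbaaba.
Reading y = b takes M from s2 back to s2, so after x·y·y·y the machine is still in s2, and z then leads to the accepting state s3. Hence abbbbbbaaba ∈ L(M).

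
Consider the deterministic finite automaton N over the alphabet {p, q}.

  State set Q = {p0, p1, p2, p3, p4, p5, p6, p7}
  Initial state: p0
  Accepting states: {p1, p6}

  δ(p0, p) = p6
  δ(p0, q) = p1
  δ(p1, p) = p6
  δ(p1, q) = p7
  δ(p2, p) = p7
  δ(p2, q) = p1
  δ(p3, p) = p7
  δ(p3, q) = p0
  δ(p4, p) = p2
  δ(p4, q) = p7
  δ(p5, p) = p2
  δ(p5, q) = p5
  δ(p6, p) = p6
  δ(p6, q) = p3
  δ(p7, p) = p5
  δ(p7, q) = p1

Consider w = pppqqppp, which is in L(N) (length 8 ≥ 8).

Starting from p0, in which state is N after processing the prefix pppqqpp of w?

Run of N on the first 7 characters of w = p p p q q p p:
  step 0: p0  (start)
  step 1: p6  (read p: p0→p6)
  step 2: p6  (read p: p6→p6)
  step 3: p6  (read p: p6→p6)
  step 4: p3  (read q: p6→p3)
  step 5: p0  (read q: p3→p0)
  step 6: p6  (read p: p0→p6)
  step 7: p6  (read p: p6→p6)

After reading 7 characters, N is in state p6.

p6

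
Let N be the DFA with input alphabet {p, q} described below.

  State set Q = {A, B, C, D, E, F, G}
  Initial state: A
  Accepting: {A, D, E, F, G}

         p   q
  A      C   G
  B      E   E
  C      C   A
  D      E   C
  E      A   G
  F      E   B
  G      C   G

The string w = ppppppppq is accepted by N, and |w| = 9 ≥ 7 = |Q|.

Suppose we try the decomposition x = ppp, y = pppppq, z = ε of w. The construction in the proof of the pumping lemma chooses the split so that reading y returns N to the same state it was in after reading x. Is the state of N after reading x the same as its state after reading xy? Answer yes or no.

no

Run of N on the first 9 characters of w = p p p p p p p p q:
  step 0: A  (start)
  step 1: C  (read p: A→C)
  step 2: C  (read p: C→C)
  step 3: C  (read p: C→C)
  step 4: C  (read p: C→C)
  step 5: C  (read p: C→C)
  step 6: C  (read p: C→C)
  step 7: C  (read p: C→C)
  step 8: C  (read p: C→C)
  step 9: A  (read q: C→A)

After x (step 3): C. After xy (step 9): A.
They differ (C ≠ A), so y is not a cycle from the state after x; this split is not the one the pumping-lemma construction produces, and pumping y need not keep the string in L(N).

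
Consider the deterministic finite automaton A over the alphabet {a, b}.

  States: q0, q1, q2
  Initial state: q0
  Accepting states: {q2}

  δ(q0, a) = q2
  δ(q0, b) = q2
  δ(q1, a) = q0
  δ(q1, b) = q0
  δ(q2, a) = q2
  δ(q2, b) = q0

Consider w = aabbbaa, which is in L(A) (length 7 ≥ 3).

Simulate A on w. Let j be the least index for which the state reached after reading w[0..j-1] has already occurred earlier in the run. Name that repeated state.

Run of A on w = a a b b b a a:
  step 0: q0  (start)
  step 1: q2  (read a: q0→q2)
  step 2: q2  (read a: q2→q2)   ← first repeat (q2 seen earlier)
  step 3: q0  (read b: q2→q0)
  step 4: q2  (read b: q0→q2)
  step 5: q0  (read b: q2→q0)
  step 6: q2  (read a: q0→q2)
  step 7: q2  (read a: q2→q2)

The earliest repeat is at step j = 2: A is in q2, which it already visited at step i = 1.

q2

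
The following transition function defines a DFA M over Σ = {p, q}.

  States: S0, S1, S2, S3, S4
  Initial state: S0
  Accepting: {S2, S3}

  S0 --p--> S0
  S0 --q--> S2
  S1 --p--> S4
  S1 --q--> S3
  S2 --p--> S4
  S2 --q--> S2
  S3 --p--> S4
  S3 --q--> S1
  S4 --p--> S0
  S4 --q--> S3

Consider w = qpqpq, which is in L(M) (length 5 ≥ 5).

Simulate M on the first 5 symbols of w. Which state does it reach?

State sequence: S0 -q-> S2 -p-> S4 -q-> S3 -p-> S4 -q-> S3

After reading 5 characters, M is in state S3.
(This kind of state-tracing is the core of the pumping-lemma construction: with 5 states, pigeonhole forces a repeat within the first 5 steps.)

S3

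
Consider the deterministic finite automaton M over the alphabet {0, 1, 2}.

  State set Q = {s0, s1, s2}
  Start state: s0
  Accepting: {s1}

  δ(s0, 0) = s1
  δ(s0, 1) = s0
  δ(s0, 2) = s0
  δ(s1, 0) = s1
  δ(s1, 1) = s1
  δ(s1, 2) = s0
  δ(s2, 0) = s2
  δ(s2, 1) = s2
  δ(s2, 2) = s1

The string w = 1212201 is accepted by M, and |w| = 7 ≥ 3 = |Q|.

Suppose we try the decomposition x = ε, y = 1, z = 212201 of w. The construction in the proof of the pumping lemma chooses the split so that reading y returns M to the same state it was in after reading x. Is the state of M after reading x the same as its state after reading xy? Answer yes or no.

Run of M on the first 1 characters of w = 1:
  step 0: s0  (start)
  step 1: s0  (read 1: s0→s0)

After x (step 0): s0. After xy (step 1): s0.
They match, so y = 1 drives M around a cycle from s0 back to itself; pumping y any number of times keeps M in s0 before reading z, and xyⁱz ∈ L(M) for every i ≥ 0.

yes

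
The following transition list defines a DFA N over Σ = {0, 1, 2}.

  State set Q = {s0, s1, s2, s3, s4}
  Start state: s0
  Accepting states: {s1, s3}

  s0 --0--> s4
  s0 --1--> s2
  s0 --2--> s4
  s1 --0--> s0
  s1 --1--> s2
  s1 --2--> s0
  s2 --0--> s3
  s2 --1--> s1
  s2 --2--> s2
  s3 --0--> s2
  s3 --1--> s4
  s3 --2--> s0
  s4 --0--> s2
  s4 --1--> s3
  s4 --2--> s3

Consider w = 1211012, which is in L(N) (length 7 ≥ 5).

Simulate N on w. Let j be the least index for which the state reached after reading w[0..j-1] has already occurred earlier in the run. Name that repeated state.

Run of N on w = 1 2 1 1 0 1 2:
  step 0: s0  (start)
  step 1: s2  (read 1: s0→s2)
  step 2: s2  (read 2: s2→s2)   ← first repeat (s2 seen earlier)
  step 3: s1  (read 1: s2→s1)
  step 4: s2  (read 1: s1→s2)
  step 5: s3  (read 0: s2→s3)
  step 6: s4  (read 1: s3→s4)
  step 7: s3  (read 2: s4→s3)

The earliest repeat is at step j = 2: N is in s2, which it already visited at step i = 1.

s2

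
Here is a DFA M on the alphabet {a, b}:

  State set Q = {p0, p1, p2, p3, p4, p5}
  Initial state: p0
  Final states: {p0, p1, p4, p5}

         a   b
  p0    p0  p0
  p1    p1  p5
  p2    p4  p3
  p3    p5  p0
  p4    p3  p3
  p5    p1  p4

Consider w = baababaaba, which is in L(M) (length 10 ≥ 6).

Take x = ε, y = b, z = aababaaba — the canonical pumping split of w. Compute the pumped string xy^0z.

aababaaba

xy⁰z = xz = ε·aababaaba = aababaaba.
Reading y = b takes M from p0 back to p0, so after x the machine is still in p0, and z then leads to the accepting state p0. Hence aababaaba ∈ L(M).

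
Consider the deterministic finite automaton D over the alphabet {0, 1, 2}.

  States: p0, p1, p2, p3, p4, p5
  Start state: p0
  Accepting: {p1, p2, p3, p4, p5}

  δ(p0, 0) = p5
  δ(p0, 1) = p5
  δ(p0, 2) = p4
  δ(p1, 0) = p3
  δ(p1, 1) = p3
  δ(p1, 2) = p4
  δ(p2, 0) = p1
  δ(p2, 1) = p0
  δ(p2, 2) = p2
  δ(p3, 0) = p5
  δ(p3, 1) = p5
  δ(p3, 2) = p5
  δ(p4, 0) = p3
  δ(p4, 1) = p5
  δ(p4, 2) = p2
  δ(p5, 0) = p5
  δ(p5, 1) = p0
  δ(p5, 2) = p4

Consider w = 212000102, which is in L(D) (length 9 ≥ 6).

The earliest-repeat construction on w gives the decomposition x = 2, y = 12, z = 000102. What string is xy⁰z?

xy⁰z = xz = 2·000102 = 2000102.
Reading y = 12 takes D from p4 back to p4, so after x the machine is still in p4, and z then leads to the accepting state p4. Hence 2000102 ∈ L(D).

2000102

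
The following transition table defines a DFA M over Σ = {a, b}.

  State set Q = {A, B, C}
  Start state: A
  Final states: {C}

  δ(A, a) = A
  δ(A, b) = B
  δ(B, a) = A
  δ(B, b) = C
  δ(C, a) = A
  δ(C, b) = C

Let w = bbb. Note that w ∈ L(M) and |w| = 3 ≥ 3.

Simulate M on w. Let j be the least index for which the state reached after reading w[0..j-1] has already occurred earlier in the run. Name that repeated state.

Run of M on w = b b b:
  step 0: A  (start)
  step 1: B  (read b: A→B)
  step 2: C  (read b: B→C)
  step 3: C  (read b: C→C)   ← first repeat (C seen earlier)

The earliest repeat is at step j = 3: M is in C, which it already visited at step i = 2.
With |Q| = 3, pigeonhole forces a state repeat no later than step 3; the substring read between the first and second visits to that state can be pumped.

C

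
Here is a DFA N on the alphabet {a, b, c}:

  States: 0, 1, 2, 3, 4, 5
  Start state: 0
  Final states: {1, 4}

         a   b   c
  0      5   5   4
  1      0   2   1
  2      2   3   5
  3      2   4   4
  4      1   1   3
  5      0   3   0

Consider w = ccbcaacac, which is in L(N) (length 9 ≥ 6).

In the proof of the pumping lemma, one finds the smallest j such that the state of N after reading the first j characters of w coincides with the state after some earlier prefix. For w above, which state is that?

Run of N on w = c c b c a a c a c:
  step 0: 0  (start)
  step 1: 4  (read c: 0→4)
  step 2: 3  (read c: 4→3)
  step 3: 4  (read b: 3→4)   ← first repeat (4 seen earlier)
  step 4: 3  (read c: 4→3)
  step 5: 2  (read a: 3→2)
  step 6: 2  (read a: 2→2)
  step 7: 5  (read c: 2→5)
  step 8: 0  (read a: 5→0)
  step 9: 4  (read c: 0→4)

The earliest repeat is at step j = 3: N is in 4, which it already visited at step i = 1.
Since N has 6 states, any run of length ≥ 6 visits 6+1 states, so by pigeonhole some state repeats within the first 6 steps — that repeat gives the pumpable loop.

4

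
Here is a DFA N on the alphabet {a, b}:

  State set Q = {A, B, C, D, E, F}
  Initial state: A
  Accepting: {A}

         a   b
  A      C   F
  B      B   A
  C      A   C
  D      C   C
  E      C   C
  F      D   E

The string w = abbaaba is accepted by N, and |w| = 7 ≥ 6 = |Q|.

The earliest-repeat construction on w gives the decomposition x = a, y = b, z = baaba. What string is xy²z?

abbbaaba

xy^2z = a·b·b·baaba = abbbaaba.
Reading y = b takes N from C back to C, so after x·y·y the machine is still in C, and z then leads to the accepting state A. Hence abbbaaba ∈ L(N).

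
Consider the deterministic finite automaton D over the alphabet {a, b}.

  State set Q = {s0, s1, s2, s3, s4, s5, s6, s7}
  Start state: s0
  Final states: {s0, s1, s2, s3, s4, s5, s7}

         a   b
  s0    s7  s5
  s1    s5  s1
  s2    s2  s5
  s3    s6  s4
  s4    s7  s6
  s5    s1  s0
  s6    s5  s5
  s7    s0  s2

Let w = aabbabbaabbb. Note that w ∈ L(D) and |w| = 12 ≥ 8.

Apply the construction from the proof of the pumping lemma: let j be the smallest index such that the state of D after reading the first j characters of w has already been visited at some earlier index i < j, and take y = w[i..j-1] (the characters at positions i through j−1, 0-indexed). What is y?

State sequence: s0 -a-> s7 -a-> s0 -b-> s5 -b-> s0 -a-> s7 -b-> s2 -b-> s5 -a-> s1 -a-> s5 -b-> s0 -b-> s5 -b-> s0
First repeat at step 2: s0 was already visited.

So i = 0, j = 2, giving x = w[0:0] = ε, y = w[0:2] = aa, z = w[2:12] = bbabbaabbb.
Check: |xy| = 2 ≤ 8 and |y| = 2 ≥ 1. Reading y takes D from s0 back to s0, so every xyⁱz is accepted.

aa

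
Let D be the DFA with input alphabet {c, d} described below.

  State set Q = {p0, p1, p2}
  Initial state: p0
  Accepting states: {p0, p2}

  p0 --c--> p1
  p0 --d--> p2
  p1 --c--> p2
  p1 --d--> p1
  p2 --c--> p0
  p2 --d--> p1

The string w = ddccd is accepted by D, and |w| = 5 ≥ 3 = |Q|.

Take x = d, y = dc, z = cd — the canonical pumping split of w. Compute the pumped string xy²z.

ddcdccd

xy^2z = d·dc·dc·cd = ddcdccd.
Reading y = dc takes D from p2 back to p2, so after x·y·y the machine is still in p2, and z then leads to the accepting state p2. Hence ddcdccd ∈ L(D).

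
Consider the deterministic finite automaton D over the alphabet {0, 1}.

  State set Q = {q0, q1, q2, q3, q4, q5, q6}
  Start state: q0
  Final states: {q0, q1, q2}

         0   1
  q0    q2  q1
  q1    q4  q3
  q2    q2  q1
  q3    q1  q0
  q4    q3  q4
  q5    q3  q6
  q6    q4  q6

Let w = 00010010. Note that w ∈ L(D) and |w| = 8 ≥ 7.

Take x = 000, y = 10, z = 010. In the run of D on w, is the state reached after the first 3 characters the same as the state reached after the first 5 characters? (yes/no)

no

Run of D on the first 5 characters of w = 0 0 0 1 0:
  step 0: q0  (start)
  step 1: q2  (read 0: q0→q2)
  step 2: q2  (read 0: q2→q2)
  step 3: q2  (read 0: q2→q2)
  step 4: q1  (read 1: q2→q1)
  step 5: q4  (read 0: q1→q4)

After x (step 3): q2. After xy (step 5): q4.
They differ (q2 ≠ q4), so y is not a cycle from the state after x; this split is not the one the pumping-lemma construction produces, and pumping y need not keep the string in L(D).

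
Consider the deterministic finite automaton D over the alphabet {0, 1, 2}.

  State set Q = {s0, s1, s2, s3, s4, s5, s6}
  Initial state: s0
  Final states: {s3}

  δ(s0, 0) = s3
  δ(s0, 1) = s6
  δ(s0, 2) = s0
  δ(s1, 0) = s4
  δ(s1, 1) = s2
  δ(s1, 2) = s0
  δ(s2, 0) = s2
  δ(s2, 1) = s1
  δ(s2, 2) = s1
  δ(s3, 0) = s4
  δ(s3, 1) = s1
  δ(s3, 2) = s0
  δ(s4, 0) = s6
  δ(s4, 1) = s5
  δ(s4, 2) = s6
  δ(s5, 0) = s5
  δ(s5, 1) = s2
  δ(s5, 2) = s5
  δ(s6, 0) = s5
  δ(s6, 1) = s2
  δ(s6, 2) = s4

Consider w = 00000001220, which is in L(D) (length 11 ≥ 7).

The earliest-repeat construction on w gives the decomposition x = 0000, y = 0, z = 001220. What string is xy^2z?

000000001220

xy^2z = 0000·0·0·001220 = 000000001220.
Reading y = 0 takes D from s5 back to s5, so after x·y·y the machine is still in s5, and z then leads to the accepting state s3. Hence 000000001220 ∈ L(D).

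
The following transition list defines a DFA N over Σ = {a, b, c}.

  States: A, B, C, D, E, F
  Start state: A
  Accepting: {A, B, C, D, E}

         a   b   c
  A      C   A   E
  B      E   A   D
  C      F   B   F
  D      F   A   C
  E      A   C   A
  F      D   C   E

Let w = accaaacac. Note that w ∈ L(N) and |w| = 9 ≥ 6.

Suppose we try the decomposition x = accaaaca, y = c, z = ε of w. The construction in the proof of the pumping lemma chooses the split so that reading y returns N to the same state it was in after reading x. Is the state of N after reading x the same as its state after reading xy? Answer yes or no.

no

Run of N on the first 9 characters of w = a c c a a a c a c:
  step 0: A  (start)
  step 1: C  (read a: A→C)
  step 2: F  (read c: C→F)
  step 3: E  (read c: F→E)
  step 4: A  (read a: E→A)
  step 5: C  (read a: A→C)
  step 6: F  (read a: C→F)
  step 7: E  (read c: F→E)
  step 8: A  (read a: E→A)
  step 9: E  (read c: A→E)

After x (step 8): A. After xy (step 9): E.
They differ (A ≠ E), so y is not a cycle from the state after x; this split is not the one the pumping-lemma construction produces, and pumping y need not keep the string in L(N).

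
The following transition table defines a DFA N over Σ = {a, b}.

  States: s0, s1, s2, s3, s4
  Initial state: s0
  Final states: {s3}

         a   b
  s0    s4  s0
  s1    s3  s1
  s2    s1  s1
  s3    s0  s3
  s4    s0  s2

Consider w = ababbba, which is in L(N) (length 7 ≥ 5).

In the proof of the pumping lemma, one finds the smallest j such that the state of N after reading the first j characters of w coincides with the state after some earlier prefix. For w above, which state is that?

State sequence: s0 -a-> s4 -b-> s2 -a-> s1 -b-> s1 -b-> s1 -b-> s1 -a-> s3
First repeat at step 4: s1 was already visited.

The earliest repeat is at step j = 4: N is in s1, which it already visited at step i = 3.
With |Q| = 5, pigeonhole forces a state repeat no later than step 5; the substring read between the first and second visits to that state can be pumped.

s1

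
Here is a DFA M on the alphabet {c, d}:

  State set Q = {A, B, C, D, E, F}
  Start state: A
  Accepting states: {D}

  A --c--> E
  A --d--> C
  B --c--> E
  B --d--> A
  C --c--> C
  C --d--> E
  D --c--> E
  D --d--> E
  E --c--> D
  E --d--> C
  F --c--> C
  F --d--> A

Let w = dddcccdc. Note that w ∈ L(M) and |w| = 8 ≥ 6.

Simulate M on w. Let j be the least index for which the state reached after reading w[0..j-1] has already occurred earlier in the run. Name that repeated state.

Run of M on w = d d d c c c d c:
  step 0: A  (start)
  step 1: C  (read d: A→C)
  step 2: E  (read d: C→E)
  step 3: C  (read d: E→C)   ← first repeat (C seen earlier)
  step 4: C  (read c: C→C)
  step 5: C  (read c: C→C)
  step 6: C  (read c: C→C)
  step 7: E  (read d: C→E)
  step 8: D  (read c: E→D)

The earliest repeat is at step j = 3: M is in C, which it already visited at step i = 1.
Pumping length from the standard proof: p = 6 (the number of states). The repeated state found above gives |xy| = j ≤ 6 and |y| = j − i ≥ 1.

C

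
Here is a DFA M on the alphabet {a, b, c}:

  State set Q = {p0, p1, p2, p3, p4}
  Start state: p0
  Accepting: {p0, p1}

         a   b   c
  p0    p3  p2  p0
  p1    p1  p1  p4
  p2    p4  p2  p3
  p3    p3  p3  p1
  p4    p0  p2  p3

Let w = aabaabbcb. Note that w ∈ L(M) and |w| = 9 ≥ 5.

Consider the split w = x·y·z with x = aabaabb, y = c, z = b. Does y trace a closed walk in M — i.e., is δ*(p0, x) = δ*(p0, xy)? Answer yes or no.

State sequence: p0 -a-> p3 -a-> p3 -b-> p3 -a-> p3 -a-> p3 -b-> p3 -b-> p3 -c-> p1

After x (step 7): p3. After xy (step 8): p1.
They differ (p3 ≠ p1), so y is not a cycle from the state after x; this split is not the one the pumping-lemma construction produces, and pumping y need not keep the string in L(M).

no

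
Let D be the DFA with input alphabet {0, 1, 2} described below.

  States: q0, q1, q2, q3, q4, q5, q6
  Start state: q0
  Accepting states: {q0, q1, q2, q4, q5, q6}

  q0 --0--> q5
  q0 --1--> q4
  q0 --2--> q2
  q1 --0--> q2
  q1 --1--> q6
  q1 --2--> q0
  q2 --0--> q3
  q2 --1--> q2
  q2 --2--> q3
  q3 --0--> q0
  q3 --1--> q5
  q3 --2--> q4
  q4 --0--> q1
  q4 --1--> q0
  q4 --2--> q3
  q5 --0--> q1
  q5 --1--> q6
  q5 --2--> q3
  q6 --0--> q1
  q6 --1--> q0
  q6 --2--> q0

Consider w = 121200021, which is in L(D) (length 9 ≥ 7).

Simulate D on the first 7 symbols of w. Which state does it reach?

q1

State sequence: q0 -1-> q4 -2-> q3 -1-> q5 -2-> q3 -0-> q0 -0-> q5 -0-> q1

After reading 7 characters, D is in state q1.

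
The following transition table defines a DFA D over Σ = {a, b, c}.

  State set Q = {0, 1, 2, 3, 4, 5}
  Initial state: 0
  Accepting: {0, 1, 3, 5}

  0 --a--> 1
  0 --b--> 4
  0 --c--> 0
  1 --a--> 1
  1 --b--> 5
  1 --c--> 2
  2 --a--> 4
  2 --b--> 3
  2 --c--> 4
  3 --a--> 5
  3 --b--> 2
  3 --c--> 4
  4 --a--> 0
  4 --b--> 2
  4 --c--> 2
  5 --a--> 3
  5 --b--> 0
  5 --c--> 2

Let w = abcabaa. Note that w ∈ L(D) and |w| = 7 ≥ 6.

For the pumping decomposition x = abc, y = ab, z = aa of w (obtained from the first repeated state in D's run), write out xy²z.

abcababaa

xy^2z = abc·ab·ab·aa = abcababaa.
Reading y = ab takes D from 2 back to 2, so after x·y·y the machine is still in 2, and z then leads to the accepting state 0. Hence abcababaa ∈ L(D).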